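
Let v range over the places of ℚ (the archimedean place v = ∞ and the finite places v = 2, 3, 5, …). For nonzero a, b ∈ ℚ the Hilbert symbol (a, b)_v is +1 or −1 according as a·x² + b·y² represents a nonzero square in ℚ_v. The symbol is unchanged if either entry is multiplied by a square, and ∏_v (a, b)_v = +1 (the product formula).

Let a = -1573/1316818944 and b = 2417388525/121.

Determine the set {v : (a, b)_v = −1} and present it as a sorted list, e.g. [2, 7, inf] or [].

Mod squares: a ≡ -13, b ≡ 10743949. Check v ∈ {∞, 2, 3, 5, 7, 11, 13, 17, 19, 29, 31, 37}.
v=2: v_2(a)=-12, v_2(b)=0; units ≡ 3, 5 (mod 8); ε·ε+αω+βω = 1·0+-12·1+0·1 ≡ 0  ⇒  (a,b)_2 = +1.
v=31: a=31^0·(≡5), b=31^1·(≡13) mod 31; (5|31)=+1, (13|31)=-1; (−1)^{0·1·15}·(+1)^1·(-1)^0 = +1.
v=11: a=11^2·(≡9), b=11^-2·(≡2) mod 11; (9|11)=+1, (2|11)=-1; (−1)^{2·-2·5}·(+1)^-2·(-1)^2 = +1.
v=19: a=19^0·(≡1), b=19^1·(≡3) mod 19; (1|19)=+1, (3|19)=-1; (−1)^{0·1·9}·(+1)^1·(-1)^0 = +1.
v=37: a=37^0·(≡29), b=37^1·(≡4) mod 37; (29|37)=-1, (4|37)=+1; (−1)^{0·1·18}·(-1)^1·(+1)^0 = -1.
v=13: a=13^1·(≡4), b=13^0·(≡8) mod 13; (4|13)=+1, (8|13)=-1; (−1)^{1·0·6}·(+1)^0·(-1)^1 = -1.
v=3: a=3^-8·(≡2), b=3^2·(≡1) mod 3; (2|3)=-1, (1|3)=+1; (−1)^{-8·2·1}·(-1)^2·(+1)^-8 = +1.
v=17: a=17^0·(≡13), b=17^1·(≡10) mod 17; (13|17)=+1, (10|17)=-1; (−1)^{0·1·8}·(+1)^1·(-1)^0 = +1.
v=∞: -13 < 0 and 10743949 > 0  ⇒  (a,b)_∞ = +1.
v=29: a=29^0·(≡6), b=29^1·(≡9) mod 29; (6|29)=+1, (9|29)=+1; (−1)^{0·1·14}·(+1)^1·(+1)^0 = +1.
v=7: a=7^-2·(≡1), b=7^0·(≡3) mod 7; (1|7)=+1, (3|7)=-1; (−1)^{-2·0·3}·(+1)^0·(-1)^-2 = +1.
v=5: a=5^0·(≡3), b=5^2·(≡1) mod 5; (3|5)=-1, (1|5)=+1; (−1)^{0·2·2}·(-1)^2·(+1)^0 = +1.
(-13, 10743949 / ℚ) ramifies at {13, 37}: a division algebra.

[13, 37]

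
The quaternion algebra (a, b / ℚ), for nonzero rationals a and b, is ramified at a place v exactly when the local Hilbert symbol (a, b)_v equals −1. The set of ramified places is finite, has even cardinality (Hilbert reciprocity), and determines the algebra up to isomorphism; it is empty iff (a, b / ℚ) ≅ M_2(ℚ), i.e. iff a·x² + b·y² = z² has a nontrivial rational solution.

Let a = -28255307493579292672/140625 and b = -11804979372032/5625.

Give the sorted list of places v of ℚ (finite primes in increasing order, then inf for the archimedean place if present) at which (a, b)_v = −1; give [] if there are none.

[7, 13, 29, inf]

(a, b) ≡ (-100282, -2) mod (ℚ^×)²; places V = {2, 3, 5, 7, 11, 13, 17, 19, 29, ∞}.
(a,b)_5: α=-6, u≡2; β=-4, v≡2 (mod 5); (2|5)=-1, (2|5)=-1; sign (−1)^0·-1^-4·-1^-6 = +1.
(a,b)_19: α=3, u≡5; β=0, v≡16 (mod 19); (5|19)=+1, (16|19)=+1; sign (−1)^0·+1^0·+1^3 = +1.
(a,b)_11: α=0, u≡4; β=2, v≡4 (mod 11); (4|11)=+1, (4|11)=+1; sign (−1)^0·+1^2·+1^0 = +1.
(a,b)_17: α=2, u≡4; β=2, v≡15 (mod 17); (4|17)=+1, (15|17)=+1; sign (−1)^0·+1^2·+1^2 = +1.
(a,b)_13: α=1, u≡2; β=0, v≡7 (mod 13); (2|13)=-1, (7|13)=-1; sign (−1)^0·-1^0·-1^1 = -1.
(a,b)_7: α=3, u≡3; β=2, v≡5 (mod 7); (3|7)=-1, (5|7)=-1; sign (−1)^0·-1^2·-1^3 = -1.
(a,b)_29: α=3, u≡7; β=2, v≡21 (mod 29); (7|29)=+1, (21|29)=-1; sign (−1)^0·+1^2·-1^3 = -1.
(a,b)_3: α=-2, u≡2; β=-2, v≡1 (mod 3); (2|3)=-1, (1|3)=+1; sign (−1)^0·-1^-2·+1^-2 = +1.
(a,b)_∞: sgn(-100282)=−, sgn(-2)=−, so -1.
(a,b)_2: α=17, β=13; u≡3, v≡7 (mod 8); ε(u)ε(v)=1·1, αω(v)=17·0, βω(u)=13·1; sum ≡ 0  ⇒  +1.
(-100282, -2 / ℚ) ramifies at {7, 13, 29, ∞}: a division algebra.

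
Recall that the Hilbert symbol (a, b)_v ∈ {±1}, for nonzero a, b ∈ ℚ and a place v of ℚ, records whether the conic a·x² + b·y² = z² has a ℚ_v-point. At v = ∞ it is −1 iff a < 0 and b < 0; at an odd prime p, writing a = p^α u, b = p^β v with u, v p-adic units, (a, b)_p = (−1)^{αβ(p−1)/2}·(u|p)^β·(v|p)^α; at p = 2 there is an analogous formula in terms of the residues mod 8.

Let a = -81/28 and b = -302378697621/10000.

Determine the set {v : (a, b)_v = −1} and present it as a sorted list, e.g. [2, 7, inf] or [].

[7, 13, 17, inf]

(a, b) ≡ (-7, -629629) mod (ℚ^×)²; places V = {2, 3, 5, 7, 11, 13, 17, 37, ∞}.
(a,b)_11: α=0, u≡3; β=3, v≡1 (mod 11); (3|11)=+1, (1|11)=+1; sign (−1)^0·+1^3·+1^0 = +1.
(a,b)_5: α=0, u≡3; β=-4, v≡4 (mod 5); (3|5)=-1, (4|5)=+1; sign (−1)^0·-1^-4·+1^0 = +1.
(a,b)_7: α=-1, u≡6; β=3, v≡6 (mod 7); (6|7)=-1, (6|7)=-1; sign (−1)^1·-1^3·-1^-1 = -1.
(a,b)_2: α=-2, β=-4; u≡1, v≡3 (mod 8); ε(u)ε(v)=0·1, αω(v)=-2·1, βω(u)=-4·0; sum ≡ 0  ⇒  +1.
(a,b)_13: α=0, u≡5; β=1, v≡5 (mod 13); (5|13)=-1, (5|13)=-1; sign (−1)^0·-1^1·-1^0 = -1.
(a,b)_17: α=0, u≡5; β=1, v≡7 (mod 17); (5|17)=-1, (7|17)=-1; sign (−1)^0·-1^1·-1^0 = -1.
(a,b)_37: α=0, u≡9; β=1, v≡30 (mod 37); (9|37)=+1, (30|37)=+1; sign (−1)^0·+1^1·+1^0 = +1.
(a,b)_∞: sgn(-7)=−, sgn(-629629)=−, so -1.
(a,b)_3: α=4, u≡2; β=4, v≡2 (mod 3); (2|3)=-1, (2|3)=-1; sign (−1)^0·-1^4·-1^4 = +1.
|Ram(-7, -629629)| = 4, even; anisotropic at {7, 13, 17, ∞}.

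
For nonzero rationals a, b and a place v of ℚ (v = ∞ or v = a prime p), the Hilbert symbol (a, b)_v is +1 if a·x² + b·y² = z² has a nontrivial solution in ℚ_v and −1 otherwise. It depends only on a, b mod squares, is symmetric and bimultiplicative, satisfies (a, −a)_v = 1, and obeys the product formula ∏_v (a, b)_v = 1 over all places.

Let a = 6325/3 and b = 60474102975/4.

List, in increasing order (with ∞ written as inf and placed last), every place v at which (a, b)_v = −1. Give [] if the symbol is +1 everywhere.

[2, 3, 11, 13, 17, 19]

Mod squares: a ≡ 759, b ≡ 4199. Check v ∈ {∞, 2, 3, 5, 11, 13, 17, 19, 23}.
v=∞: 759 > 0 and 4199 > 0  ⇒  (a,b)_∞ = +1.
v=13: a=13^0·(≡11), b=13^1·(≡6) mod 13; (11|13)=-1, (6|13)=-1; (−1)^{0·1·6}·(-1)^1·(-1)^0 = -1.
v=23: a=23^1·(≡15), b=23^2·(≡6) mod 23; (15|23)=-1, (6|23)=+1; (−1)^{1·2·11}·(-1)^2·(+1)^1 = +1.
v=2: v_2(a)=0, v_2(b)=-2; units ≡ 7, 7 (mod 8); ε·ε+αω+βω = 1·1+0·0+-2·0 ≡ 1  ⇒  (a,b)_2 = -1.
v=5: a=5^2·(≡1), b=5^2·(≡1) mod 5; (1|5)=+1, (1|5)=+1; (−1)^{2·2·2}·(+1)^2·(+1)^2 = +1.
v=17: a=17^0·(≡6), b=17^1·(≡2) mod 17; (6|17)=-1, (2|17)=+1; (−1)^{0·1·8}·(-1)^1·(+1)^0 = -1.
v=3: a=3^-1·(≡1), b=3^2·(≡2) mod 3; (1|3)=+1, (2|3)=-1; (−1)^{-1·2·1}·(+1)^2·(-1)^-1 = -1.
v=11: a=11^1·(≡1), b=11^2·(≡10) mod 11; (1|11)=+1, (10|11)=-1; (−1)^{1·2·5}·(+1)^2·(-1)^1 = -1.
v=19: a=19^0·(≡12), b=19^1·(≡18) mod 19; (12|19)=-1, (18|19)=-1; (−1)^{0·1·9}·(-1)^1·(-1)^0 = -1.
Ram(759, 4199) = {2, 3, 11, 13, 17, 19}; no ℚ_2-point on the conic.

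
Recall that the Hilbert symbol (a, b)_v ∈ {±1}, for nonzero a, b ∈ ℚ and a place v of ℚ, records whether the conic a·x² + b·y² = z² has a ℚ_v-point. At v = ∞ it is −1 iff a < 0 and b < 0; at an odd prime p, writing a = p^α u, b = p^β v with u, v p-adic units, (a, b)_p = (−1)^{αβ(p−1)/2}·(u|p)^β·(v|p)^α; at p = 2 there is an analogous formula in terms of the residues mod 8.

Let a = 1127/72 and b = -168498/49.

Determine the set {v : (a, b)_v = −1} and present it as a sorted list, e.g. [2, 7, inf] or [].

(a, b) ≡ (46, -18722) mod (ℚ^×)²; places V = {2, 3, 7, 11, 23, 37, ∞}.
(a,b)_3: α=-2, u≡1; β=2, v≡1 (mod 3); (1|3)=+1, (1|3)=+1; sign (−1)^0·+1^2·+1^-2 = +1.
(a,b)_7: α=2, u≡1; β=-2, v≡6 (mod 7); (1|7)=+1, (6|7)=-1; sign (−1)^0·+1^-2·-1^2 = +1.
(a,b)_37: α=0, u≡10; β=1, v≡9 (mod 37); (10|37)=+1, (9|37)=+1; sign (−1)^0·+1^1·+1^0 = +1.
(a,b)_11: α=0, u≡10; β=1, v≡1 (mod 11); (10|11)=-1, (1|11)=+1; sign (−1)^0·-1^1·+1^0 = -1.
(a,b)_∞: sgn(46)=+, sgn(-18722)=−, so +1.
(a,b)_23: α=1, u≡1; β=1, v≡19 (mod 23); (1|23)=+1, (19|23)=-1; sign (−1)^1·+1^1·-1^1 = +1.
(a,b)_2: α=-3, β=1; u≡7, v≡7 (mod 8); ε(u)ε(v)=1·1, αω(v)=-3·0, βω(u)=1·0; sum ≡ 1  ⇒  -1.
|Ram(46, -18722)| = 2, even; anisotropic at {2, 11}.

[2, 11]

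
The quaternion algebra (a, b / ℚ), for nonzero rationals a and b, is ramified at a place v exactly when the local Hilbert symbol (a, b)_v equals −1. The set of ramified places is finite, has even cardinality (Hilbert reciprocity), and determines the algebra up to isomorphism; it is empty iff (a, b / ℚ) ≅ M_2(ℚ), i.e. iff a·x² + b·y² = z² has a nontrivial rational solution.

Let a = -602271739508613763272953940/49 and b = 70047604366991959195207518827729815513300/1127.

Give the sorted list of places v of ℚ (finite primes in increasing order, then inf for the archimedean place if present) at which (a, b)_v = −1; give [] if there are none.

(a, b) ≡ (-7924685, 8415539) mod (ℚ^×)²; places V = {2, 3, 5, 7, 11, 19, 23, 29, 31, 37, 41, 43, ∞}.
(a,b)_11: α=4, u≡9; β=5, v≡2 (mod 11); (9|11)=+1, (2|11)=-1; sign (−1)^0·+1^5·-1^4 = +1.
(a,b)_3: α=2, u≡1; β=0, v≡2 (mod 3); (1|3)=+1, (2|3)=-1; sign (−1)^0·+1^0·-1^2 = +1.
(a,b)_5: α=1, u≡3; β=2, v≡1 (mod 5); (3|5)=-1, (1|5)=+1; sign (−1)^0·-1^2·+1^1 = +1.
(a,b)_7: α=-2, u≡1; β=-2, v≡3 (mod 7); (1|7)=+1, (3|7)=-1; sign (−1)^0·+1^-2·-1^-2 = +1.
(a,b)_19: α=4, u≡5; β=6, v≡2 (mod 19); (5|19)=+1, (2|19)=-1; sign (−1)^0·+1^6·-1^4 = +1.
(a,b)_29: α=3, u≡17; β=5, v≡18 (mod 29); (17|29)=-1, (18|29)=-1; sign (−1)^0·-1^5·-1^3 = +1.
(a,b)_∞: sgn(-7924685)=−, sgn(8415539)=+, so +1.
(a,b)_41: α=1, u≡19; β=2, v≡21 (mod 41); (19|41)=-1, (21|41)=+1; sign (−1)^0·-1^2·+1^1 = +1.
(a,b)_31: α=3, u≡17; β=5, v≡1 (mod 31); (17|31)=-1, (1|31)=+1; sign (−1)^1·-1^5·+1^3 = +1.
(a,b)_37: α=2, u≡30; β=3, v≡14 (mod 37); (30|37)=+1, (14|37)=-1; sign (−1)^0·+1^3·-1^2 = +1.
(a,b)_43: α=1, u≡30; β=2, v≡35 (mod 43); (30|43)=-1, (35|43)=+1; sign (−1)^0·-1^2·+1^1 = +1.
(a,b)_23: α=0, u≡15; β=-1, v≡18 (mod 23); (15|23)=-1, (18|23)=+1; sign (−1)^0·-1^-1·+1^0 = -1.
(a,b)_2: α=2, β=2; u≡3, v≡3 (mod 8); ε(u)ε(v)=1·1, αω(v)=2·1, βω(u)=2·1; sum ≡ 1  ⇒  -1.
(-7924685, 8415539 / ℚ) ramifies at {2, 23}: a division algebra.

[2, 23]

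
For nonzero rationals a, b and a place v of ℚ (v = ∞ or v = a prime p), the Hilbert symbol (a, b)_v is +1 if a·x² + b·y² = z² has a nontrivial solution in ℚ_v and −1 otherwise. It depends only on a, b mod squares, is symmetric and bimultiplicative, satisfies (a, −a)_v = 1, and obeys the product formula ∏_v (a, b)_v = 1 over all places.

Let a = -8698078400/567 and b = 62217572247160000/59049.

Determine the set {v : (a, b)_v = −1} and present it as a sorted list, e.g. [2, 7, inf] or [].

[2, 7, 11, 19]

(a, b) ≡ (-77, 19) mod (ℚ^×)²; places V = {2, 3, 5, 7, 11, 19, 37, ∞}.
(a,b)_11: α=1, u≡1; β=2, v≡6 (mod 11); (1|11)=+1, (6|11)=-1; sign (−1)^0·+1^2·-1^1 = -1.
(a,b)_19: α=2, u≡2; β=3, v≡1 (mod 19); (2|19)=-1, (1|19)=+1; sign (−1)^0·-1^3·+1^2 = -1.
(a,b)_7: α=-1, u≡6; β=0, v≡5 (mod 7); (6|7)=-1, (5|7)=-1; sign (−1)^0·-1^0·-1^-1 = -1.
(a,b)_∞: sgn(-77)=−, sgn(19)=+, so +1.
(a,b)_3: α=-4, u≡1; β=-10, v≡1 (mod 3); (1|3)=+1, (1|3)=+1; sign (−1)^0·+1^-10·+1^-4 = +1.
(a,b)_2: α=6, β=6; u≡3, v≡3 (mod 8); ε(u)ε(v)=1·1, αω(v)=6·1, βω(u)=6·1; sum ≡ 1  ⇒  -1.
(a,b)_37: α=2, u≡28; β=4, v≡8 (mod 37); (28|37)=+1, (8|37)=-1; sign (−1)^0·+1^4·-1^2 = +1.
(a,b)_5: α=2, u≡2; β=4, v≡4 (mod 5); (2|5)=-1, (4|5)=+1; sign (−1)^0·-1^4·+1^2 = +1.
|Ram(-77, 19)| = 4, even; anisotropic at {2, 7, 11, 19}.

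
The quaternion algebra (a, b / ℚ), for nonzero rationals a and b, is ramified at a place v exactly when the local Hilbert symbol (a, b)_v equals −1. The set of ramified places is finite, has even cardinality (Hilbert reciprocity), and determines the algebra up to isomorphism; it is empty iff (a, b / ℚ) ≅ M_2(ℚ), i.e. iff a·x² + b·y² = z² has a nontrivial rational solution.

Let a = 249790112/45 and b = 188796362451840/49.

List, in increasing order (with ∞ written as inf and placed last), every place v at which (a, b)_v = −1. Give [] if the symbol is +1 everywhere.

(a, b) ≡ (461890, 110) mod (ℚ^×)²; places V = {2, 3, 5, 7, 11, 13, 17, 19, ∞}.
(a,b)_7: α=0, u≡4; β=-2, v≡3 (mod 7); (4|7)=+1, (3|7)=-1; sign (−1)^0·+1^-2·-1^0 = +1.
(a,b)_13: α=3, u≡4; β=4, v≡7 (mod 13); (4|13)=+1, (7|13)=-1; sign (−1)^0·+1^4·-1^3 = -1.
(a,b)_11: α=1, u≡1; β=1, v≡2 (mod 11); (1|11)=+1, (2|11)=-1; sign (−1)^1·+1^1·-1^1 = +1.
(a,b)_5: α=-1, u≡3; β=1, v≡2 (mod 5); (3|5)=-1, (2|5)=-1; sign (−1)^0·-1^1·-1^-1 = +1.
(a,b)_19: α=1, u≡1; β=2, v≡10 (mod 19); (1|19)=+1, (10|19)=-1; sign (−1)^0·+1^2·-1^1 = -1.
(a,b)_∞: sgn(461890)=+, sgn(110)=+, so +1.
(a,b)_2: α=5, β=7; u≡1, v≡7 (mod 8); ε(u)ε(v)=0·1, αω(v)=5·0, βω(u)=7·0; sum ≡ 0  ⇒  +1.
(a,b)_17: α=1, u≡1; β=2, v≡15 (mod 17); (1|17)=+1, (15|17)=+1; sign (−1)^0·+1^2·+1^1 = +1.
(a,b)_3: α=-2, u≡1; β=2, v≡2 (mod 3); (1|3)=+1, (2|3)=-1; sign (−1)^0·+1^2·-1^-2 = +1.
|Ram(461890, 110)| = 2, even; anisotropic at {13, 19}.

[13, 19]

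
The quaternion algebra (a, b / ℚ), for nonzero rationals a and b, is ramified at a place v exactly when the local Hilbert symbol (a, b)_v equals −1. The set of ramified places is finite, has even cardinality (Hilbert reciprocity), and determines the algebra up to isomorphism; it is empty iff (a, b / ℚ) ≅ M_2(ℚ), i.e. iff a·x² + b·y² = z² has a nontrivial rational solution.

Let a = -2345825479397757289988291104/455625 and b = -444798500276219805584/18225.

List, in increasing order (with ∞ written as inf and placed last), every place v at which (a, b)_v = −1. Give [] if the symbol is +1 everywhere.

[2, 19, 47, inf]

(a, b) ≡ (-2914, -33041) mod (ℚ^×)²; places V = {2, 3, 5, 11, 19, 31, 37, 47, ∞}.
(a,b)_37: α=4, u≡3; β=3, v≡8 (mod 37); (3|37)=+1, (8|37)=-1; sign (−1)^0·+1^3·-1^4 = +1.
(a,b)_3: α=-6, u≡2; β=-6, v≡1 (mod 3); (2|3)=-1, (1|3)=+1; sign (−1)^0·-1^-6·+1^-6 = +1.
(a,b)_19: α=4, u≡8; β=3, v≡16 (mod 19); (8|19)=-1, (16|19)=+1; sign (−1)^0·-1^3·+1^4 = -1.
(a,b)_47: α=1, u≡34; β=1, v≡21 (mod 47); (34|47)=+1, (21|47)=+1; sign (−1)^1·+1^1·+1^1 = -1.
(a,b)_5: α=-4, u≡4; β=-2, v≡4 (mod 5); (4|5)=+1, (4|5)=+1; sign (−1)^0·+1^-2·+1^-4 = +1.
(a,b)_31: α=3, u≡6; β=2, v≡18 (mod 31); (6|31)=-1, (18|31)=+1; sign (−1)^0·-1^2·+1^3 = +1.
(a,b)_2: α=5, β=4; u≡7, v≡7 (mod 8); ε(u)ε(v)=1·1, αω(v)=5·0, βω(u)=4·0; sum ≡ 1  ⇒  -1.
(a,b)_11: α=8, u≡4; β=6, v≡3 (mod 11); (4|11)=+1, (3|11)=+1; sign (−1)^0·+1^6·+1^8 = +1.
(a,b)_∞: sgn(-2914)=−, sgn(-33041)=−, so -1.
|Ram(-2914, -33041)| = 4, even; anisotropic at {2, 19, 47, ∞}.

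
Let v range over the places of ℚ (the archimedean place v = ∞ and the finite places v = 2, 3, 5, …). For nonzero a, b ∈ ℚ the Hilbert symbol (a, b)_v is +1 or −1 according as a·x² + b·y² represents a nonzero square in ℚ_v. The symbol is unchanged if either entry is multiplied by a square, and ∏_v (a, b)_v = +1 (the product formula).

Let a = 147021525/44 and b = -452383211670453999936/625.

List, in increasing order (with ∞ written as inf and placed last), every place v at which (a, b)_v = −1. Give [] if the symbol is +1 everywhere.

[2, 11, 13, 17]

(a, b) ≡ (24871, -741) mod (ℚ^×)²; places V = {2, 3, 5, 7, 11, 13, 17, 19, ∞}.
(a,b)_17: α=3, u≡9; β=4, v≡3 (mod 17); (9|17)=+1, (3|17)=-1; sign (−1)^0·+1^4·-1^3 = -1.
(a,b)_7: α=1, u≡1; β=4, v≡1 (mod 7); (1|7)=+1, (1|7)=+1; sign (−1)^0·+1^4·+1^1 = +1.
(a,b)_5: α=2, u≡4; β=-4, v≡4 (mod 5); (4|5)=+1, (4|5)=+1; sign (−1)^0·+1^-4·+1^2 = +1.
(a,b)_11: α=-1, u≡6; β=4, v≡8 (mod 11); (6|11)=-1, (8|11)=-1; sign (−1)^0·-1^4·-1^-1 = -1.
(a,b)_2: α=-2, β=6; u≡7, v≡3 (mod 8); ε(u)ε(v)=1·1, αω(v)=-2·1, βω(u)=6·0; sum ≡ 1  ⇒  -1.
(a,b)_3: α=2, u≡1; β=3, v≡2 (mod 3); (1|3)=+1, (2|3)=-1; sign (−1)^0·+1^3·-1^2 = +1.
(a,b)_13: α=0, u≡8; β=1, v≡7 (mod 13); (8|13)=-1, (7|13)=-1; sign (−1)^0·-1^1·-1^0 = -1.
(a,b)_19: α=1, u≡9; β=3, v≡10 (mod 19); (9|19)=+1, (10|19)=-1; sign (−1)^1·+1^3·-1^1 = +1.
(a,b)_∞: sgn(24871)=+, sgn(-741)=−, so +1.
|Ram(24871, -741)| = 4, even; anisotropic at {2, 11, 13, 17}.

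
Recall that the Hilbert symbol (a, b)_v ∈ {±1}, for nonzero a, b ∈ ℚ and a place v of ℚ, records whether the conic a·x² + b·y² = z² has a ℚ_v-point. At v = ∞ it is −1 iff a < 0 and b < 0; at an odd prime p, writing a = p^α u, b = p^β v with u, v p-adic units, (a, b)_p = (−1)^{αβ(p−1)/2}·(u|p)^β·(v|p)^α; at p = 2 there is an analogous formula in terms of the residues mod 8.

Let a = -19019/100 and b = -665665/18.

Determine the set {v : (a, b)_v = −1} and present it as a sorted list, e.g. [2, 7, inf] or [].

[2, 11, 13, inf]

(a, b) ≡ (-19019, -27170) mod (ℚ^×)²; places V = {2, 3, 5, 7, 11, 13, 19, ∞}.
(a,b)_7: α=1, u≡3; β=2, v≡4 (mod 7); (3|7)=-1, (4|7)=+1; sign (−1)^0·-1^2·+1^1 = +1.
(a,b)_13: α=1, u≡5; β=1, v≡3 (mod 13); (5|13)=-1, (3|13)=+1; sign (−1)^0·-1^1·+1^1 = -1.
(a,b)_11: α=1, u≡9; β=1, v≡1 (mod 11); (9|11)=+1, (1|11)=+1; sign (−1)^1·+1^1·+1^1 = -1.
(a,b)_∞: sgn(-19019)=−, sgn(-27170)=−, so -1.
(a,b)_2: α=-2, β=-1; u≡5, v≡7 (mod 8); ε(u)ε(v)=0·1, αω(v)=-2·0, βω(u)=-1·1; sum ≡ 1  ⇒  -1.
(a,b)_3: α=0, u≡1; β=-2, v≡1 (mod 3); (1|3)=+1, (1|3)=+1; sign (−1)^0·+1^-2·+1^0 = +1.
(a,b)_19: α=1, u≡5; β=1, v≡18 (mod 19); (5|19)=+1, (18|19)=-1; sign (−1)^1·+1^1·-1^1 = +1.
(a,b)_5: α=-2, u≡4; β=1, v≡4 (mod 5); (4|5)=+1, (4|5)=+1; sign (−1)^0·+1^1·+1^-2 = +1.
Ram(-19019, -27170) = {2, 11, 13, ∞}; no ℚ_2-point on the conic.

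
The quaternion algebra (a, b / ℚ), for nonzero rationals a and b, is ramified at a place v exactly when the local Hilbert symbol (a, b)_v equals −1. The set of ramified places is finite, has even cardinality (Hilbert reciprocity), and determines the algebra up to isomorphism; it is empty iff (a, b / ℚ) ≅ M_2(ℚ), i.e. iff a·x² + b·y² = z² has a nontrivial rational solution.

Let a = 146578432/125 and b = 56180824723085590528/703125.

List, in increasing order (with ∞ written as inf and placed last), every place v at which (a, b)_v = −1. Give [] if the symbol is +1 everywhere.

[2, 11]

Mod squares: a ≡ 35, b ≡ 10010. Check v ∈ {∞, 2, 3, 5, 7, 11, 13}.
v=7: a=7^1·(≡3), b=7^1·(≡4) mod 7; (3|7)=-1, (4|7)=+1; (−1)^{1·1·3}·(-1)^1·(+1)^1 = +1.
v=5: a=5^-3·(≡2), b=5^-7·(≡2) mod 5; (2|5)=-1, (2|5)=-1; (−1)^{-3·-7·2}·(-1)^-7·(-1)^-3 = +1.
v=3: a=3^0·(≡2), b=3^-2·(≡2) mod 3; (2|3)=-1, (2|3)=-1; (−1)^{0·-2·1}·(-1)^-2·(-1)^0 = +1.
v=13: a=13^2·(≡9), b=13^5·(≡4) mod 13; (9|13)=+1, (4|13)=+1; (−1)^{2·5·6}·(+1)^5·(+1)^2 = +1.
v=11: a=11^2·(≡7), b=11^5·(≡10) mod 11; (7|11)=-1, (10|11)=-1; (−1)^{2·5·5}·(-1)^5·(-1)^2 = -1.
v=∞: 35 > 0 and 10010 > 0  ⇒  (a,b)_∞ = +1.
v=2: v_2(a)=10, v_2(b)=27; units ≡ 3, 5 (mod 8); ε·ε+αω+βω = 1·0+10·1+27·1 ≡ 1  ⇒  (a,b)_2 = -1.
|Ram(35, 10010)| = 2, even; anisotropic at {2, 11}.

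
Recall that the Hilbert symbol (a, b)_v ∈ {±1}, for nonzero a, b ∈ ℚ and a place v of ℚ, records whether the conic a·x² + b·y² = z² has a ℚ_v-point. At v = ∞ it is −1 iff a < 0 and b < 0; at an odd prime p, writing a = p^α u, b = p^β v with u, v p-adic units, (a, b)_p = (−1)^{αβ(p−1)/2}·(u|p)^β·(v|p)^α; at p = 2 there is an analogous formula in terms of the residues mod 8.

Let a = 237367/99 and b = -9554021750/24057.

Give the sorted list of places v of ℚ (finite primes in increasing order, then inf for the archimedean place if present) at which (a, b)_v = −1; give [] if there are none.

[2, 3, 5, 13]

(a, b) ≡ (2717, -13123110) mod (ℚ^×)²; places V = {2, 3, 5, 7, 11, 13, 19, 23, 31, ∞}.
(a,b)_31: α=2, u≡5; β=2, v≡12 (mod 31); (5|31)=+1, (12|31)=-1; sign (−1)^0·+1^2·-1^2 = +1.
(a,b)_13: α=1, u≡9; β=1, v≡11 (mod 13); (9|13)=+1, (11|13)=-1; sign (−1)^0·+1^1·-1^1 = -1.
(a,b)_7: α=0, u≡4; β=1, v≡6 (mod 7); (4|7)=+1, (6|7)=-1; sign (−1)^0·+1^1·-1^0 = +1.
(a,b)_∞: sgn(2717)=+, sgn(-13123110)=−, so +1.
(a,b)_23: α=0, u≡1; β=1, v≡14 (mod 23); (1|23)=+1, (14|23)=-1; sign (−1)^0·+1^1·-1^0 = +1.
(a,b)_19: α=1, u≡12; β=1, v≡5 (mod 19); (12|19)=-1, (5|19)=+1; sign (−1)^1·-1^1·+1^1 = +1.
(a,b)_2: α=0, β=1; u≡5, v≡5 (mod 8); ε(u)ε(v)=0·0, αω(v)=0·1, βω(u)=1·1; sum ≡ 1  ⇒  -1.
(a,b)_5: α=0, u≡3; β=3, v≡3 (mod 5); (3|5)=-1, (3|5)=-1; sign (−1)^0·-1^3·-1^0 = -1.
(a,b)_3: α=-2, u≡2; β=-7, v≡2 (mod 3); (2|3)=-1, (2|3)=-1; sign (−1)^0·-1^-7·-1^-2 = -1.
(a,b)_11: α=-1, u≡1; β=-1, v≡10 (mod 11); (1|11)=+1, (10|11)=-1; sign (−1)^1·+1^-1·-1^-1 = +1.
|Ram(2717, -13123110)| = 4, even; anisotropic at {2, 3, 5, 13}.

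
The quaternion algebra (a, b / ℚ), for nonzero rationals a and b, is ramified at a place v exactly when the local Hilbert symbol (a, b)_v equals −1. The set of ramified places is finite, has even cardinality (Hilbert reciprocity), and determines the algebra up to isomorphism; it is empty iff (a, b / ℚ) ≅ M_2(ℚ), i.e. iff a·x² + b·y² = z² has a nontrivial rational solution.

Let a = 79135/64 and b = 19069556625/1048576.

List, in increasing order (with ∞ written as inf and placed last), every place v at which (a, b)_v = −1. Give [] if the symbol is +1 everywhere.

[7, 19]

(a, b) ≡ (1615, 665) mod (ℚ^×)²; places V = {2, 3, 5, 7, 17, 19, ∞}.
(a,b)_3: α=0, u≡1; β=4, v≡2 (mod 3); (1|3)=+1, (2|3)=-1; sign (−1)^0·+1^4·-1^0 = +1.
(a,b)_7: α=2, u≡5; β=3, v≡4 (mod 7); (5|7)=-1, (4|7)=+1; sign (−1)^0·-1^3·+1^2 = -1.
(a,b)_19: α=1, u≡6; β=1, v≡17 (mod 19); (6|19)=+1, (17|19)=+1; sign (−1)^1·+1^1·+1^1 = -1.
(a,b)_17: α=1, u≡5; β=2, v≡8 (mod 17); (5|17)=-1, (8|17)=+1; sign (−1)^0·-1^2·+1^1 = +1.
(a,b)_∞: sgn(1615)=+, sgn(665)=+, so +1.
(a,b)_2: α=-6, β=-20; u≡7, v≡1 (mod 8); ε(u)ε(v)=1·0, αω(v)=-6·0, βω(u)=-20·0; sum ≡ 0  ⇒  +1.
(a,b)_5: α=1, u≡3; β=3, v≡3 (mod 5); (3|5)=-1, (3|5)=-1; sign (−1)^0·-1^3·-1^1 = +1.
(1615, 665 / ℚ) ramifies at {7, 19}: a division algebra.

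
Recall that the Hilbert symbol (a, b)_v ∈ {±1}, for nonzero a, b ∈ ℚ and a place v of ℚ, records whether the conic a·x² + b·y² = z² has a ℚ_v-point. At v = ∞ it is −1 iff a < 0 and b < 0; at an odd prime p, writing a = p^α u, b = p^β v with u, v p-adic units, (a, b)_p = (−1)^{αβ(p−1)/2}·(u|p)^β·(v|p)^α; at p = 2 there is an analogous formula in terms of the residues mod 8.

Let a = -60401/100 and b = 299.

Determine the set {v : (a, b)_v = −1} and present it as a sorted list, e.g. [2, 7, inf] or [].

Mod squares: a ≡ -209, b ≡ 299. Check v ∈ {∞, 2, 5, 11, 13, 17, 19, 23}.
v=19: a=19^1·(≡14), b=19^0·(≡14) mod 19; (14|19)=-1, (14|19)=-1; (−1)^{1·0·9}·(-1)^0·(-1)^1 = -1.
v=2: v_2(a)=-2, v_2(b)=0; units ≡ 7, 3 (mod 8); ε·ε+αω+βω = 1·1+-2·1+0·0 ≡ 1  ⇒  (a,b)_2 = -1.
v=5: a=5^-2·(≡1), b=5^0·(≡4) mod 5; (1|5)=+1, (4|5)=+1; (−1)^{-2·0·2}·(+1)^0·(+1)^-2 = +1.
v=∞: -209 < 0 and 299 > 0  ⇒  (a,b)_∞ = +1.
v=13: a=13^0·(≡4), b=13^1·(≡10) mod 13; (4|13)=+1, (10|13)=+1; (−1)^{0·1·6}·(+1)^1·(+1)^0 = +1.
v=17: a=17^2·(≡11), b=17^0·(≡10) mod 17; (11|17)=-1, (10|17)=-1; (−1)^{2·0·8}·(-1)^0·(-1)^2 = +1.
v=11: a=11^1·(≡9), b=11^0·(≡2) mod 11; (9|11)=+1, (2|11)=-1; (−1)^{1·0·5}·(+1)^0·(-1)^1 = -1.
v=23: a=23^0·(≡14), b=23^1·(≡13) mod 23; (14|23)=-1, (13|23)=+1; (−1)^{0·1·11}·(-1)^1·(+1)^0 = -1.
Ram(-209, 299) = {2, 11, 19, 23}; no ℚ_2-point on the conic.

[2, 11, 19, 23]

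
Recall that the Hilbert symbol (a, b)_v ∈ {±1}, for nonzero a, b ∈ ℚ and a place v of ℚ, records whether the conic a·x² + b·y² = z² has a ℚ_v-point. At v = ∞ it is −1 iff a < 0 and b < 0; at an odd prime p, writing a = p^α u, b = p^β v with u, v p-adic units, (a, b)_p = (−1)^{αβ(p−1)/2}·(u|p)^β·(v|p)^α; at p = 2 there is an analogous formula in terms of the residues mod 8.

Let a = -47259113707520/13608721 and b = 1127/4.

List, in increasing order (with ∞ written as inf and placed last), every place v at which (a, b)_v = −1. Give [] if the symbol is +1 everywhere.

Mod squares: a ≡ -1430, b ≡ 23. Check v ∈ {∞, 2, 5, 7, 11, 13, 17, 19, 23, 31}.
v=23: a=23^2·(≡17), b=23^1·(≡18) mod 23; (17|23)=-1, (18|23)=+1; (−1)^{2·1·11}·(-1)^1·(+1)^2 = -1.
v=∞: -1430 < 0 and 23 > 0  ⇒  (a,b)_∞ = +1.
v=31: a=31^-2·(≡22), b=31^0·(≡26) mod 31; (22|31)=-1, (26|31)=-1; (−1)^{-2·0·15}·(-1)^0·(-1)^-2 = +1.
v=17: a=17^-2·(≡4), b=17^0·(≡14) mod 17; (4|17)=+1, (14|17)=-1; (−1)^{-2·0·8}·(+1)^0·(-1)^-2 = +1.
v=2: v_2(a)=11, v_2(b)=-2; units ≡ 5, 7 (mod 8); ε·ε+αω+βω = 0·1+11·0+-2·1 ≡ 0  ⇒  (a,b)_2 = +1.
v=19: a=19^2·(≡13), b=19^0·(≡11) mod 19; (13|19)=-1, (11|19)=+1; (−1)^{2·0·9}·(-1)^0·(+1)^2 = +1.
v=5: a=5^1·(≡1), b=5^0·(≡3) mod 5; (1|5)=+1, (3|5)=-1; (−1)^{1·0·2}·(+1)^0·(-1)^1 = -1.
v=13: a=13^3·(≡11), b=13^0·(≡12) mod 13; (11|13)=-1, (12|13)=+1; (−1)^{3·0·6}·(-1)^0·(+1)^3 = +1.
v=7: a=7^-2·(≡5), b=7^2·(≡4) mod 7; (5|7)=-1, (4|7)=+1; (−1)^{-2·2·3}·(-1)^2·(+1)^-2 = +1.
v=11: a=11^1·(≡10), b=11^0·(≡4) mod 11; (10|11)=-1, (4|11)=+1; (−1)^{1·0·5}·(-1)^0·(+1)^1 = +1.
|Ram(-1430, 23)| = 2, even; anisotropic at {5, 23}.

[5, 23]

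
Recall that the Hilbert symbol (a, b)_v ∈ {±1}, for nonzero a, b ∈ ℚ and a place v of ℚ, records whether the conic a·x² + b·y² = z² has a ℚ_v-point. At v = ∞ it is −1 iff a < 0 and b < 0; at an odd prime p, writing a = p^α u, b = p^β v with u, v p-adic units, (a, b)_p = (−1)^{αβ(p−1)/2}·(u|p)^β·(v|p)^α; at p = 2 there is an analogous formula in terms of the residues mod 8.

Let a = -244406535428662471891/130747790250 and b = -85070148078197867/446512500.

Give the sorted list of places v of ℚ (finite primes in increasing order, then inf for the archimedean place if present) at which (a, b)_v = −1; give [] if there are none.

[17, inf]

Mod squares: a ≡ -2302990, b ≡ -67735. Check v ∈ {∞, 2, 3, 5, 7, 11, 13, 17, 19, 23, 29, 31}.
v=31: a=31^1·(≡12), b=31^1·(≡4) mod 31; (12|31)=-1, (4|31)=+1; (−1)^{1·1·15}·(-1)^1·(+1)^1 = +1.
v=13: a=13^4·(≡4), b=13^2·(≡5) mod 13; (4|13)=+1, (5|13)=-1; (−1)^{4·2·6}·(+1)^2·(-1)^4 = +1.
v=∞: -2302990 < 0 and -67735 < 0  ⇒  (a,b)_∞ = -1.
v=19: a=19^1·(≡2), b=19^1·(≡6) mod 19; (2|19)=-1, (6|19)=+1; (−1)^{1·1·9}·(-1)^1·(+1)^1 = +1.
v=17: a=17^5·(≡3), b=17^4·(≡12) mod 17; (3|17)=-1, (12|17)=-1; (−1)^{5·4·8}·(-1)^4·(-1)^5 = -1.
v=3: a=3^-6·(≡2), b=3^-6·(≡2) mod 3; (2|3)=-1, (2|3)=-1; (−1)^{-6·-6·1}·(-1)^-6·(-1)^-6 = +1.
v=11: a=11^-4·(≡4), b=11^0·(≡4) mod 11; (4|11)=+1, (4|11)=+1; (−1)^{-4·0·5}·(+1)^0·(+1)^-4 = +1.
v=29: a=29^2·(≡7), b=29^2·(≡9) mod 29; (7|29)=+1, (9|29)=+1; (−1)^{2·2·14}·(+1)^2·(+1)^2 = +1.
v=7: a=7^-2·(≡5), b=7^-2·(≡2) mod 7; (5|7)=-1, (2|7)=+1; (−1)^{-2·-2·3}·(-1)^-2·(+1)^-2 = +1.
v=2: v_2(a)=-1, v_2(b)=-2; units ≡ 1, 1 (mod 8); ε·ε+αω+βω = 0·0+-1·0+-2·0 ≡ 0  ⇒  (a,b)_2 = +1.
v=23: a=23^3·(≡8), b=23^3·(≡10) mod 23; (8|23)=+1, (10|23)=-1; (−1)^{3·3·11}·(+1)^3·(-1)^3 = +1.
v=5: a=5^-3·(≡2), b=5^-5·(≡2) mod 5; (2|5)=-1, (2|5)=-1; (−1)^{-3·-5·2}·(-1)^-5·(-1)^-3 = +1.
Ram(-2302990, -67735) = {17, ∞}; no ℚ_17-point on the conic.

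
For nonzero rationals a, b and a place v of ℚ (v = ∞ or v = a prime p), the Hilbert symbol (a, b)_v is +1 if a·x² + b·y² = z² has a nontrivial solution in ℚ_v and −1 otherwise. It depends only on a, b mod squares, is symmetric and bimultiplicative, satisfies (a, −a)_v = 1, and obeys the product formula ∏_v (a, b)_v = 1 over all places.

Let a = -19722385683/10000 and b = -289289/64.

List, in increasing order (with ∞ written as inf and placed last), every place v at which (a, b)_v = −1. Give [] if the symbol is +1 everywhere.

[11, inf]

Mod squares: a ≡ -3, b ≡ -1001. Check v ∈ {∞, 2, 3, 5, 7, 11, 13, 17}.
v=∞: -3 < 0 and -1001 < 0  ⇒  (a,b)_∞ = -1.
v=2: v_2(a)=-4, v_2(b)=-6; units ≡ 5, 7 (mod 8); ε·ε+αω+βω = 0·1+-4·0+-6·1 ≡ 0  ⇒  (a,b)_2 = +1.
v=7: a=7^2·(≡4), b=7^1·(≡1) mod 7; (4|7)=+1, (1|7)=+1; (−1)^{2·1·3}·(+1)^1·(+1)^2 = +1.
v=13: a=13^2·(≡4), b=13^1·(≡10) mod 13; (4|13)=+1, (10|13)=+1; (−1)^{2·1·6}·(+1)^1·(+1)^2 = +1.
v=17: a=17^0·(≡3), b=17^2·(≡8) mod 17; (3|17)=-1, (8|17)=+1; (−1)^{0·2·8}·(-1)^2·(+1)^0 = +1.
v=5: a=5^-4·(≡2), b=5^0·(≡4) mod 5; (2|5)=-1, (4|5)=+1; (−1)^{-4·0·2}·(-1)^0·(+1)^-4 = +1.
v=3: a=3^9·(≡2), b=3^0·(≡1) mod 3; (2|3)=-1, (1|3)=+1; (−1)^{9·0·1}·(-1)^0·(+1)^9 = +1.
v=11: a=11^2·(≡8), b=11^1·(≡10) mod 11; (8|11)=-1, (10|11)=-1; (−1)^{2·1·5}·(-1)^1·(-1)^2 = -1.
|Ram(-3, -1001)| = 2, even; anisotropic at {11, ∞}.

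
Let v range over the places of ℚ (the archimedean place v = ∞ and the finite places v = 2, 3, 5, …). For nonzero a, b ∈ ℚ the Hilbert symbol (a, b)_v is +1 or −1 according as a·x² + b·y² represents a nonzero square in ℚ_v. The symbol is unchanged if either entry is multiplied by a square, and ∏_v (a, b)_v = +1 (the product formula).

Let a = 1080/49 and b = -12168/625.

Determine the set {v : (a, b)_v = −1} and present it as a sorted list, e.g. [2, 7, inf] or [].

[2, 5]

(a, b) ≡ (30, -2) mod (ℚ^×)²; places V = {2, 3, 5, 7, 13, ∞}.
(a,b)_∞: sgn(30)=+, sgn(-2)=−, so +1.
(a,b)_5: α=1, u≡4; β=-4, v≡2 (mod 5); (4|5)=+1, (2|5)=-1; sign (−1)^0·+1^-4·-1^1 = -1.
(a,b)_2: α=3, β=3; u≡7, v≡7 (mod 8); ε(u)ε(v)=1·1, αω(v)=3·0, βω(u)=3·0; sum ≡ 1  ⇒  -1.
(a,b)_3: α=3, u≡1; β=2, v≡1 (mod 3); (1|3)=+1, (1|3)=+1; sign (−1)^0·+1^2·+1^3 = +1.
(a,b)_13: α=0, u≡4; β=2, v≡6 (mod 13); (4|13)=+1, (6|13)=-1; sign (−1)^0·+1^2·-1^0 = +1.
(a,b)_7: α=-2, u≡2; β=0, v≡6 (mod 7); (2|7)=+1, (6|7)=-1; sign (−1)^0·+1^0·-1^-2 = +1.
(30, -2 / ℚ) ramifies at {2, 5}: a division algebra.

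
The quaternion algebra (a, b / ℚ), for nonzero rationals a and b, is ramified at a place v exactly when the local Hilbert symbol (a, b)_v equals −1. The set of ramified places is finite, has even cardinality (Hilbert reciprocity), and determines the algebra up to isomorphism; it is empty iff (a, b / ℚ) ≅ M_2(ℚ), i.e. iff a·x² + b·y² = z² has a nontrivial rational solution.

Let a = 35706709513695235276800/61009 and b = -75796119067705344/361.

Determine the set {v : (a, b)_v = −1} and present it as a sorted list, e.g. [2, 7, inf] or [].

(a, b) ≡ (173026238, -4081) mod (ℚ^×)²; places V = {2, 3, 5, 7, 11, 13, 17, 19, 29, 43, 53, ∞}.
(a,b)_3: α=4, u≡2; β=6, v≡2 (mod 3); (2|3)=-1, (2|3)=-1; sign (−1)^0·-1^6·-1^4 = +1.
(a,b)_11: α=1, u≡7; β=1, v≡3 (mod 11); (7|11)=-1, (3|11)=+1; sign (−1)^1·-1^1·+1^1 = +1.
(a,b)_17: α=1, u≡5; β=0, v≡13 (mod 17); (5|17)=-1, (13|17)=+1; sign (−1)^0·-1^0·+1^1 = +1.
(a,b)_13: α=-2, u≡11; β=0, v≡3 (mod 13); (11|13)=-1, (3|13)=+1; sign (−1)^0·-1^0·+1^-2 = +1.
(a,b)_7: α=1, u≡5; β=1, v≡5 (mod 7); (5|7)=-1, (5|7)=-1; sign (−1)^1·-1^1·-1^1 = -1.
(a,b)_∞: sgn(173026238)=+, sgn(-4081)=−, so +1.
(a,b)_43: α=3, u≡26; β=2, v≡14 (mod 43); (26|43)=-1, (14|43)=+1; sign (−1)^0·-1^2·+1^3 = +1.
(a,b)_29: α=3, u≡23; β=2, v≡15 (mod 29); (23|29)=+1, (15|29)=-1; sign (−1)^0·+1^2·-1^3 = -1.
(a,b)_19: α=-2, u≡3; β=-2, v≡5 (mod 19); (3|19)=-1, (5|19)=+1; sign (−1)^0·-1^-2·+1^-2 = +1.
(a,b)_5: α=2, u≡3; β=0, v≡1 (mod 5); (3|5)=-1, (1|5)=+1; sign (−1)^0·-1^0·+1^2 = +1.
(a,b)_2: α=17, β=14; u≡7, v≡7 (mod 8); ε(u)ε(v)=1·1, αω(v)=17·0, βω(u)=14·0; sum ≡ 1  ⇒  -1.
(a,b)_53: α=1, u≡21; β=1, v≡28 (mod 53); (21|53)=-1, (28|53)=+1; sign (−1)^0·-1^1·+1^1 = -1.
Ram(173026238, -4081) = {2, 7, 29, 53}; no ℚ_2-point on the conic.

[2, 7, 29, 53]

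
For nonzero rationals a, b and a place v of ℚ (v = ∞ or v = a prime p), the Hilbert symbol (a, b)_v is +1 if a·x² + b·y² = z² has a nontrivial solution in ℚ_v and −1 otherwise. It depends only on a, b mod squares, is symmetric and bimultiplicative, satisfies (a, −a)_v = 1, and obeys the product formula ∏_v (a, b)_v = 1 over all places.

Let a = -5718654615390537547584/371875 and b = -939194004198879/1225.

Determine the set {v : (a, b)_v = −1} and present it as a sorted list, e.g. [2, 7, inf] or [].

Mod squares: a ≡ -255255, b ≡ -39. Check v ∈ {∞, 2, 3, 5, 7, 11, 13, 17, 31, 41}.
v=17: a=17^-1·(≡4), b=17^0·(≡3) mod 17; (4|17)=+1, (3|17)=-1; (−1)^{-1·0·8}·(+1)^0·(-1)^-1 = -1.
v=2: v_2(a)=6, v_2(b)=0; units ≡ 1, 1 (mod 8); ε·ε+αω+βω = 0·0+6·0+0·0 ≡ 0  ⇒  (a,b)_2 = +1.
v=31: a=31^4·(≡24), b=31^2·(≡27) mod 31; (24|31)=-1, (27|31)=-1; (−1)^{4·2·15}·(-1)^2·(-1)^4 = +1.
v=∞: -255255 < 0 and -39 < 0  ⇒  (a,b)_∞ = -1.
v=41: a=41^2·(≡30), b=41^2·(≡8) mod 41; (30|41)=-1, (8|41)=+1; (−1)^{2·2·20}·(-1)^2·(+1)^2 = +1.
v=7: a=7^-1·(≡5), b=7^-2·(≡3) mod 7; (5|7)=-1, (3|7)=-1; (−1)^{-1·-2·3}·(-1)^-2·(-1)^-1 = -1.
v=5: a=5^-5·(≡4), b=5^-2·(≡4) mod 5; (4|5)=+1, (4|5)=+1; (−1)^{-5·-2·2}·(+1)^-2·(+1)^-5 = +1.
v=13: a=13^3·(≡2), b=13^3·(≡3) mod 13; (2|13)=-1, (3|13)=+1; (−1)^{3·3·6}·(-1)^3·(+1)^3 = -1.
v=3: a=3^9·(≡1), b=3^7·(≡2) mod 3; (1|3)=+1, (2|3)=-1; (−1)^{9·7·1}·(+1)^7·(-1)^9 = +1.
v=11: a=11^3·(≡1), b=11^2·(≡1) mod 11; (1|11)=+1, (1|11)=+1; (−1)^{3·2·5}·(+1)^2·(+1)^3 = +1.
(-255255, -39 / ℚ) ramifies at {7, 13, 17, ∞}: a division algebra.

[7, 13, 17, inf]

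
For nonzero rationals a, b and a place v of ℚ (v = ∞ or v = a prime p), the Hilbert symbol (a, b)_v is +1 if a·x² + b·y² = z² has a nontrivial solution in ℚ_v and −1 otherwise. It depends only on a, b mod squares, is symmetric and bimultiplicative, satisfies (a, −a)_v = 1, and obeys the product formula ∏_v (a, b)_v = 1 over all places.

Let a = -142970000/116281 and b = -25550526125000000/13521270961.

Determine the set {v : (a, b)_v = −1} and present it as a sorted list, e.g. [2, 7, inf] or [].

(a, b) ≡ (-17, -5) mod (ℚ^×)²; places V = {2, 5, 11, 17, 29, 31, ∞}.
(a,b)_5: α=4, u≡3; β=9, v≡4 (mod 5); (3|5)=-1, (4|5)=+1; sign (−1)^0·-1^9·+1^4 = -1.
(a,b)_2: α=4, β=6; u≡7, v≡3 (mod 8); ε(u)ε(v)=1·1, αω(v)=4·1, βω(u)=6·0; sum ≡ 1  ⇒  -1.
(a,b)_∞: sgn(-17)=−, sgn(-5)=−, so -1.
(a,b)_11: α=-2, u≡9; β=-4, v≡6 (mod 11); (9|11)=+1, (6|11)=-1; sign (−1)^0·+1^-4·-1^-2 = +1.
(a,b)_29: α=2, u≡26; β=4, v≡25 (mod 29); (26|29)=-1, (25|29)=+1; sign (−1)^0·-1^4·+1^2 = +1.
(a,b)_31: α=-2, u≡5; β=-4, v≡23 (mod 31); (5|31)=+1, (23|31)=-1; sign (−1)^0·+1^-4·-1^-2 = +1.
(a,b)_17: α=1, u≡2; β=2, v≡12 (mod 17); (2|17)=+1, (12|17)=-1; sign (−1)^0·+1^2·-1^1 = -1.
Ram(-17, -5) = {2, 5, 17, ∞}; no ℚ_2-point on the conic.

[2, 5, 17, inf]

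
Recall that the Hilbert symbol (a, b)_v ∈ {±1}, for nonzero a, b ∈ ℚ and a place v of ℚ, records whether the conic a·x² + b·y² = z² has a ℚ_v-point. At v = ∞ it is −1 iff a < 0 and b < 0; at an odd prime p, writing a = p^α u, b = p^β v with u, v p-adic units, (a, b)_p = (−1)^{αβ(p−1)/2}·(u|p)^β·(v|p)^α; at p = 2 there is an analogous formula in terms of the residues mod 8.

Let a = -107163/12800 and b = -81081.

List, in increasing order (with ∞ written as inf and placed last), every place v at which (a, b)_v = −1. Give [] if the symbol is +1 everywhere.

[13, inf]

Mod squares: a ≡ -6, b ≡ -1001. Check v ∈ {∞, 2, 3, 5, 7, 11, 13}.
v=7: a=7^2·(≡1), b=7^1·(≡2) mod 7; (1|7)=+1, (2|7)=+1; (−1)^{2·1·3}·(+1)^1·(+1)^2 = +1.
v=2: v_2(a)=-9, v_2(b)=0; units ≡ 5, 7 (mod 8); ε·ε+αω+βω = 0·1+-9·0+0·1 ≡ 0  ⇒  (a,b)_2 = +1.
v=11: a=11^0·(≡3), b=11^1·(≡10) mod 11; (3|11)=+1, (10|11)=-1; (−1)^{0·1·5}·(+1)^1·(-1)^0 = +1.
v=∞: -6 < 0 and -1001 < 0  ⇒  (a,b)_∞ = -1.
v=13: a=13^0·(≡6), b=13^1·(≡3) mod 13; (6|13)=-1, (3|13)=+1; (−1)^{0·1·6}·(-1)^1·(+1)^0 = -1.
v=5: a=5^-2·(≡1), b=5^0·(≡4) mod 5; (1|5)=+1, (4|5)=+1; (−1)^{-2·0·2}·(+1)^0·(+1)^-2 = +1.
v=3: a=3^7·(≡1), b=3^4·(≡1) mod 3; (1|3)=+1, (1|3)=+1; (−1)^{7·4·1}·(+1)^4·(+1)^7 = +1.
|Ram(-6, -1001)| = 2, even; anisotropic at {13, ∞}.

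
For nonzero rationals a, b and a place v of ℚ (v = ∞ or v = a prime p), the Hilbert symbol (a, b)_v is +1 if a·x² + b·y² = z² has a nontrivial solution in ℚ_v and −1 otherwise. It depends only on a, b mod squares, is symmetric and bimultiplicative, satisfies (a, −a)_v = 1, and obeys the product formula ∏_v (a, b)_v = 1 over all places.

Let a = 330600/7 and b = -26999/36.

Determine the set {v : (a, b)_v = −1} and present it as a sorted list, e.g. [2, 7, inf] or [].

[]

(a, b) ≡ (23142, -551) mod (ℚ^×)²; places V = {2, 3, 5, 7, 19, 29, ∞}.
(a,b)_19: α=1, u≡13; β=1, v≡17 (mod 19); (13|19)=-1, (17|19)=+1; sign (−1)^1·-1^1·+1^1 = +1.
(a,b)_7: α=-1, u≡4; β=2, v≡2 (mod 7); (4|7)=+1, (2|7)=+1; sign (−1)^0·+1^2·+1^-1 = +1.
(a,b)_2: α=3, β=-2; u≡3, v≡1 (mod 8); ε(u)ε(v)=1·0, αω(v)=3·0, βω(u)=-2·1; sum ≡ 0  ⇒  +1.
(a,b)_∞: sgn(23142)=+, sgn(-551)=−, so +1.
(a,b)_29: α=1, u≡17; β=1, v≡12 (mod 29); (17|29)=-1, (12|29)=-1; sign (−1)^0·-1^1·-1^1 = +1.
(a,b)_5: α=2, u≡2; β=0, v≡1 (mod 5); (2|5)=-1, (1|5)=+1; sign (−1)^0·-1^0·+1^2 = +1.
(a,b)_3: α=1, u≡1; β=-2, v≡1 (mod 3); (1|3)=+1, (1|3)=+1; sign (−1)^0·+1^-2·+1^1 = +1.
Every local symbol is +1, so the conic 23142·x² + -551·y² = z² has ℚ_v-points for all v and hence a ℚ-point; (a, b / ℚ) ≅ M_2(ℚ).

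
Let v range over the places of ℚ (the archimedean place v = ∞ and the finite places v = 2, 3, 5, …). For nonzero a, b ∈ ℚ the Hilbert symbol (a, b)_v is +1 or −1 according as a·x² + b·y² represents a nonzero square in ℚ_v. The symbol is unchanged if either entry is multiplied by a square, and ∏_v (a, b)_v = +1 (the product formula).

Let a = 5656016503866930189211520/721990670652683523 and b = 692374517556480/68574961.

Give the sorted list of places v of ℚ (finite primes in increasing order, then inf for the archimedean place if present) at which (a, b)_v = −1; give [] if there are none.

(a, b) ≡ (9690, 5) mod (ℚ^×)²; places V = {2, 3, 5, 7, 11, 13, 17, 19, 23, 31, ∞}.
(a,b)_13: α=-6, u≡5; β=-4, v≡2 (mod 13); (5|13)=-1, (2|13)=-1; sign (−1)^0·-1^-4·-1^-6 = +1.
(a,b)_17: α=3, u≡1; β=2, v≡5 (mod 17); (1|17)=+1, (5|17)=-1; sign (−1)^0·+1^2·-1^3 = -1.
(a,b)_31: α=-2, u≡4; β=0, v≡9 (mod 31); (4|31)=+1, (9|31)=+1; sign (−1)^0·+1^0·+1^-2 = +1.
(a,b)_19: α=3, u≡9; β=2, v≡9 (mod 19); (9|19)=+1, (9|19)=+1; sign (−1)^0·+1^2·+1^3 = +1.
(a,b)_23: α=6, u≡19; β=2, v≡22 (mod 23); (19|23)=-1, (22|23)=-1; sign (−1)^0·-1^2·-1^6 = +1.
(a,b)_2: α=7, β=8; u≡5, v≡5 (mod 8); ε(u)ε(v)=0·0, αω(v)=7·1, βω(u)=8·1; sum ≡ 1  ⇒  -1.
(a,b)_5: α=1, u≡3; β=1, v≡1 (mod 5); (3|5)=-1, (1|5)=+1; sign (−1)^0·-1^1·+1^1 = -1.
(a,b)_3: α=-3, u≡2; β=4, v≡2 (mod 3); (2|3)=-1, (2|3)=-1; sign (−1)^0·-1^4·-1^-3 = -1.
(a,b)_11: α=6, u≡6; β=2, v≡9 (mod 11); (6|11)=-1, (9|11)=+1; sign (−1)^0·-1^2·+1^6 = +1.
(a,b)_∞: sgn(9690)=+, sgn(5)=+, so +1.
(a,b)_7: α=-8, u≡2; β=-4, v≡3 (mod 7); (2|7)=+1, (3|7)=-1; sign (−1)^0·+1^-4·-1^-8 = +1.
(9690, 5 / ℚ) ramifies at {2, 3, 5, 17}: a division algebra.

[2, 3, 5, 17]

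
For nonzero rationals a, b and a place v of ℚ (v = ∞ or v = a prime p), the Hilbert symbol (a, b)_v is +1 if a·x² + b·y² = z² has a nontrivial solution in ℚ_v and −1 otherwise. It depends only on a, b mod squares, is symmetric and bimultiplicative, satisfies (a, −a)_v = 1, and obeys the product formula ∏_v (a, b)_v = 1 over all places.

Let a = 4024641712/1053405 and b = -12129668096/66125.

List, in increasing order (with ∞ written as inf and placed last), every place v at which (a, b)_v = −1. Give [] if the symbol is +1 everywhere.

[5, 7, 17, 31]

(a, b) ≡ (20615, -350455) mod (ℚ^×)²; places V = {2, 3, 5, 7, 13, 17, 19, 23, 31, ∞}.
(a,b)_∞: sgn(20615)=+, sgn(-350455)=−, so +1.
(a,b)_19: α=3, u≡15; β=1, v≡9 (mod 19); (15|19)=-1, (9|19)=+1; sign (−1)^1·-1^1·+1^3 = +1.
(a,b)_2: α=4, β=10; u≡7, v≡1 (mod 8); ε(u)ε(v)=1·0, αω(v)=4·0, βω(u)=10·0; sum ≡ 0  ⇒  +1.
(a,b)_31: α=1, u≡7; β=1, v≡14 (mod 31); (7|31)=+1, (14|31)=+1; sign (−1)^1·+1^1·+1^1 = -1.
(a,b)_7: α=1, u≡5; β=1, v≡5 (mod 7); (5|7)=-1, (5|7)=-1; sign (−1)^1·-1^1·-1^1 = -1.
(a,b)_23: α=0, u≡15; β=-2, v≡19 (mod 23); (15|23)=-1, (19|23)=-1; sign (−1)^0·-1^-2·-1^0 = +1.
(a,b)_13: α=2, u≡4; β=2, v≡9 (mod 13); (4|13)=+1, (9|13)=+1; sign (−1)^0·+1^2·+1^2 = +1.
(a,b)_17: α=-2, u≡10; β=1, v≡3 (mod 17); (10|17)=-1, (3|17)=-1; sign (−1)^0·-1^1·-1^-2 = -1.
(a,b)_3: α=-6, u≡2; β=0, v≡2 (mod 3); (2|3)=-1, (2|3)=-1; sign (−1)^0·-1^0·-1^-6 = +1.
(a,b)_5: α=-1, u≡2; β=-3, v≡1 (mod 5); (2|5)=-1, (1|5)=+1; sign (−1)^0·-1^-3·+1^-1 = -1.
|Ram(20615, -350455)| = 4, even; anisotropic at {5, 7, 17, 31}.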